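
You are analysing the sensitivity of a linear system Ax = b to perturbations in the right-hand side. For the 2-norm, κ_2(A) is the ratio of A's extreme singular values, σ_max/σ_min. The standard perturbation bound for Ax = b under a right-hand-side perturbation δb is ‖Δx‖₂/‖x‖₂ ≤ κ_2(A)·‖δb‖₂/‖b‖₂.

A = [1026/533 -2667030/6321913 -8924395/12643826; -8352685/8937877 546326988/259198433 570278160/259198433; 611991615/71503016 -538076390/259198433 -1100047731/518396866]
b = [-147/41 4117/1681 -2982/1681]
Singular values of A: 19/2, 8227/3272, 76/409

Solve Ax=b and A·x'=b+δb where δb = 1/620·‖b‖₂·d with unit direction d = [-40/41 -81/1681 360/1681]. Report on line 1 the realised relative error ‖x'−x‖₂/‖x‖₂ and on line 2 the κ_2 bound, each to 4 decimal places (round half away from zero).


0.0025
0.0825

largest singular value 19/2, smallest 76/409
κ_2(A) = (19/2) / (76/409) = 51.1250
perturbation bound = 51.1250·1/620 = 0.0825
solve Ax = b  →  x = [0.0144 -11.1009 11.7539]
‖b‖₂ = 4.6904 and ‖x‖₂ = 16.1674
Δx = A⁻¹·δb where δb = 1/620·4.6904·d; ‖Δx‖ = 0.0407
relative error = 0.0025
so the bound overstates the realised error by a factor of ≈ 32.7456 (computed from the unrounded values)


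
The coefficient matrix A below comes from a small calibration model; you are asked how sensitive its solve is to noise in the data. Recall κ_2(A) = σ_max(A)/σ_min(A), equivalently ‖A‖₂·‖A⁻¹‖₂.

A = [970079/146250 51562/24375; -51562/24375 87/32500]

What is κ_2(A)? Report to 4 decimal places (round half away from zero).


11.7000

form AᵀA = [1658822881/34222500 79998443/5703750; 79998443/5703750 68061289/15210000] with trace 11596549/219024 and determinant 17682025/876096
eigenvalues of AᵀA: λ = (tr ± √(tr²−4·det))/2 = 841/16, 21025/54756
κ_2(A) = √(λ_max/λ_min) = √((841/16) / (21025/54756)) = 11.7000


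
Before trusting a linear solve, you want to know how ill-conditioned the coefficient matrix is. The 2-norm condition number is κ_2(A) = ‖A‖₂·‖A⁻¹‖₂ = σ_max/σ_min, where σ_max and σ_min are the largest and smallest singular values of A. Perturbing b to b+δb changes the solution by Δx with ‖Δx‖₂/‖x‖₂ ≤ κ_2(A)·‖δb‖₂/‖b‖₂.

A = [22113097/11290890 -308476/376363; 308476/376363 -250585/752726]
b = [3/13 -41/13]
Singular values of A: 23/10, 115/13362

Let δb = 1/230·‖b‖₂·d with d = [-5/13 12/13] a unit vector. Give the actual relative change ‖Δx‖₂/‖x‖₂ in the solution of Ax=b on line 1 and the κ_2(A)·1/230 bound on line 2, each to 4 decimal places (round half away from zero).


largest singular value 23/10, smallest 115/13362
condition number: (23/10) ÷ (115/13362) = 267.2400
κ_2(A)·‖δb‖/‖b‖ = 1.1619
solve Ax = b  →  x = [-134.4682 -321.5933]
‖b‖₂ = 3.1623 and ‖x‖₂ = 348.5742
with δb = [-0.0053 0.0127], A·Δx = δb → ‖Δx‖ = 1.5975
dividing the unrounded norms, ‖Δx‖/‖x‖ = 0.0046
realised/bound (from unrounded values) ≈ 0.0039

0.0046
1.1619


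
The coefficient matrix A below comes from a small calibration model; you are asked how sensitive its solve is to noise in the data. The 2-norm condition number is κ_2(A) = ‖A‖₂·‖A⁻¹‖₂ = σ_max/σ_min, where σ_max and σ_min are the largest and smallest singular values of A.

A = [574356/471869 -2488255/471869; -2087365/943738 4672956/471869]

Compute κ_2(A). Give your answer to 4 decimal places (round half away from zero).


AᵀA = [19642324921/3081804196 -21820853250/770451049; -21820853250/770451049 96982459249/770451049]; tr = 242458157/1833316, det = 279841/1833316
solving λ² − 242458157/1833316·λ + 279841/1833316 = 0 gives λ = 529/4, 529/458329
κ_2(A) = √(λ_max/λ_min) = √((529/4) / (529/458329)) = 338.5000

338.5000


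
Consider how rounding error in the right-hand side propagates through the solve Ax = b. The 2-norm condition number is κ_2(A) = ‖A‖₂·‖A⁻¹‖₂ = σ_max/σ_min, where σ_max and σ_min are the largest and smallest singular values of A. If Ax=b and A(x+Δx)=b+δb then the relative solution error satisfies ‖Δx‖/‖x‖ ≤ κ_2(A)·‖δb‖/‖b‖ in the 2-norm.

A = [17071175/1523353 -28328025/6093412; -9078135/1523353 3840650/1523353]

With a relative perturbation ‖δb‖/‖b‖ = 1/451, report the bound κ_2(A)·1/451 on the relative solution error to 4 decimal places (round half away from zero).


0.7642

M = AᵀA = [1293555539650/8029772881 -2155904598375/32119091524; -2155904598375/32119091524 3593378820625/128476366096]. tr(M)=143729393225/760215184, det(M)=228765625/760215184
solving λ² − 143729393225/760215184·λ + 228765625/760215184 = 0 gives λ = 3025/16, 75625/47513449
so κ_2 = √((3025/16) / (75625/47513449)) = 344.6500
κ_2(A)·‖δb‖/‖b‖ = 0.7642


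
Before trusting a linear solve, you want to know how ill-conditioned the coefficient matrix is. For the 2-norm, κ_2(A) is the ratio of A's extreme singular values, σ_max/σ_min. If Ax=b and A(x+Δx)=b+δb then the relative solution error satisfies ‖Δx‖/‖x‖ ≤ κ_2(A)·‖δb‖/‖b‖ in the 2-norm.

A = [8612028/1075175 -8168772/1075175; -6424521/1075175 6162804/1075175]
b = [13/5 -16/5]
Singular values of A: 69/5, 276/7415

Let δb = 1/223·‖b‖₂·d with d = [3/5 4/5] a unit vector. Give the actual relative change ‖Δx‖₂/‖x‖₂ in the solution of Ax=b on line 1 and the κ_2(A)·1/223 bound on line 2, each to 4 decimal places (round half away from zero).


from the listed singular values, σ₁ = 69/5, σ_n = 276/7415
κ = σ_max/σ_min = (69/5)/(276/7415) = 370.7500
worst-case relative error ≤ 370.7500 × 1/223 = 1.6626
solve Ax = b  →  x = [-18.3183 -19.6545]
‖b‖ = 4.1231, ‖x‖ = 26.8675
Δx = A⁻¹·δb where δb = 1/223·4.1231·d; ‖Δx‖ = 0.4967
dividing the unrounded norms, ‖Δx‖/‖x‖ = 0.0185
realised/bound (from unrounded values) ≈ 0.0111

0.0185
1.6626


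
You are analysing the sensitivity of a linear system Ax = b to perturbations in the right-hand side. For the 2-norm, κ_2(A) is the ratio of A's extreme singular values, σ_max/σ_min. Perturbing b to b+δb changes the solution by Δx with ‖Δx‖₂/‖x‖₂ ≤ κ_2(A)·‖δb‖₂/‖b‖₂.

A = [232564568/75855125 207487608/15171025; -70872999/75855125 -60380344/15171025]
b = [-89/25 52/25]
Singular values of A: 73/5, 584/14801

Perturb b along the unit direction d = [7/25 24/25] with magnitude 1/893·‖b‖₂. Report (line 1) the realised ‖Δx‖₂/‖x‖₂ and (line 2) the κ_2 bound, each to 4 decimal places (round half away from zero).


from the listed singular values, σ₁ = 73/5, σ_n = 584/14801
κ = σ_max/σ_min = (73/5)/(584/14801) = 370.0250
κ_2(A)·‖δb‖/‖b‖ = 0.4144
solve Ax = b  →  x = [-24.7862 5.2961]
‖b‖₂ = 4.1231 and ‖x‖₂ = 25.3457
re-solving with b+δb shifts x by Δx of norm 0.1170
realised ‖Δx‖/‖x‖ = 0.0046
realised/bound (from unrounded values) ≈ 0.0111

0.0046
0.4144


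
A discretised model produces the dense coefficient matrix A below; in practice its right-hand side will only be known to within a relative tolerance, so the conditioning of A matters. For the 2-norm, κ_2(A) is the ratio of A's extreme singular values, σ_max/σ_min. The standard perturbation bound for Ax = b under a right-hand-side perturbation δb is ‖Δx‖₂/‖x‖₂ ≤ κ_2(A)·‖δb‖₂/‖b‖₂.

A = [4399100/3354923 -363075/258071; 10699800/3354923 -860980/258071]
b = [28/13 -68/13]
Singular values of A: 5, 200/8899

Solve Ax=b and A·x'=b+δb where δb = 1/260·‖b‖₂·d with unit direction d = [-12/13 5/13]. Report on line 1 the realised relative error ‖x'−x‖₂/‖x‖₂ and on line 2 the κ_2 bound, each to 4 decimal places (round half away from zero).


0.0054
0.8557

σ_max = 5, σ_min = 200/8899
κ_2(A) = 5 / (200/8899) = 222.4750
κ_2(A)·‖δb‖/‖b‖ = 0.8557
solve Ax = b  →  x = [-129.4338 -122.1655]
‖b‖₂ = 5.6569 and ‖x‖₂ = 177.9818
δb = ε·‖b‖·d = [-0.0201 0.0084]; solving A·Δx = δb gives ‖Δx‖ = 0.9681
realised ‖Δx‖/‖x‖ = 0.0054
so the bound overstates the realised error by a factor of ≈ 157.3152 (computed from the unrounded values)


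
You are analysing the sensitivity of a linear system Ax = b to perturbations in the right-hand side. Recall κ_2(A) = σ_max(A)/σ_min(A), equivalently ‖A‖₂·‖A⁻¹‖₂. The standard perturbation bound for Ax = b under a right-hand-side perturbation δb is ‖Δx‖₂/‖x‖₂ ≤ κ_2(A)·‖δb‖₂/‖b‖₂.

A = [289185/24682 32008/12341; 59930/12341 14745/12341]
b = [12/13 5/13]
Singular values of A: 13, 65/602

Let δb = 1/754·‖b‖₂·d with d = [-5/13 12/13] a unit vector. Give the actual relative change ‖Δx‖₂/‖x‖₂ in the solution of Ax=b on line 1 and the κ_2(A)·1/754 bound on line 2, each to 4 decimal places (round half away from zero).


largest singular value 13, smallest 65/602
κ = σ_max/σ_min = 13/(65/602) = 120.4000
perturbation bound = 120.4000·1/754 = 0.1597
solve Ax = b  →  x = [0.0750 0.0169]
2-norm of b is 1.0000; of x, 0.0769
with δb = [-0.0005 0.0012], A·Δx = δb → ‖Δx‖ = 0.0123
dividing the unrounded norms, ‖Δx‖/‖x‖ = 0.1597
tightness: 0.1597 against a bound of 0.1597; the bound is attained (ratio 1)

0.1597
0.1597


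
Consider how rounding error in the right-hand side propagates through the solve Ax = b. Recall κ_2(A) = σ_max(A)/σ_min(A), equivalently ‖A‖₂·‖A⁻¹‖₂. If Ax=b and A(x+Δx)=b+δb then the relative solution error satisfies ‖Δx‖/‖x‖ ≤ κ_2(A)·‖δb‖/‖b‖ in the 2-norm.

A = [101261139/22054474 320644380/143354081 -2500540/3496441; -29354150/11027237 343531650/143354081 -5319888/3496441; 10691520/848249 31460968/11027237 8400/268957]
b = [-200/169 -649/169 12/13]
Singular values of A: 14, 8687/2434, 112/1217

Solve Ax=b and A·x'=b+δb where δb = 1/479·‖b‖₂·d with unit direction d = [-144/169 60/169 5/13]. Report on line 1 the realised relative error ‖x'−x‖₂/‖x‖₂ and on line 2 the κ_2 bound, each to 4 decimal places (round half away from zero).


σ_max = 14, σ_min = 112/1217
κ_2(A) = 14 / (112/1217) = 152.1250
worst-case relative error ≤ 152.1250 × 1/479 = 0.3176
solve Ax = b  →  x = [0.2868 -0.9491 0.5274]
‖b‖₂ = 4.1231 and ‖x‖₂ = 1.1230
Δx = A⁻¹·δb where δb = 1/479·4.1231·d; ‖Δx‖ = 0.0935
realised ‖Δx‖/‖x‖ = 0.0833
so the bound overstates the realised error by a factor of ≈ 3.8132 (computed from the unrounded values)

0.0833
0.3176


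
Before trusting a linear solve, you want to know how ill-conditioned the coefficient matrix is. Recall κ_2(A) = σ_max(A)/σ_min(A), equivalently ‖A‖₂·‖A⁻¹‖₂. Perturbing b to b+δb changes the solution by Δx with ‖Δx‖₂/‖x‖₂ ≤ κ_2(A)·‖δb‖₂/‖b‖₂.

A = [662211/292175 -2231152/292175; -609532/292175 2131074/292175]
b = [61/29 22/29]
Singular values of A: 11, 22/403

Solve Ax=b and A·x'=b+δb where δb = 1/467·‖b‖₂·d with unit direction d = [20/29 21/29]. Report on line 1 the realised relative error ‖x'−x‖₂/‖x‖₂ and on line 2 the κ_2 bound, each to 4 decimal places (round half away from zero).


0.0024
0.4315

largest singular value 11, smallest 22/403
condition number: 11 ÷ (22/403) = 201.5000
perturbation bound = 201.5000·1/467 = 0.4315
solve Ax = b  →  x = [35.1964 10.1709]
‖b‖₂ = 2.2361 and ‖x‖₂ = 36.6365
δb = ε·‖b‖·d = [0.0033 0.0035]; solving A·Δx = δb gives ‖Δx‖ = 0.0877
relative error = 0.0024
realised/bound (from unrounded values) ≈ 0.0055


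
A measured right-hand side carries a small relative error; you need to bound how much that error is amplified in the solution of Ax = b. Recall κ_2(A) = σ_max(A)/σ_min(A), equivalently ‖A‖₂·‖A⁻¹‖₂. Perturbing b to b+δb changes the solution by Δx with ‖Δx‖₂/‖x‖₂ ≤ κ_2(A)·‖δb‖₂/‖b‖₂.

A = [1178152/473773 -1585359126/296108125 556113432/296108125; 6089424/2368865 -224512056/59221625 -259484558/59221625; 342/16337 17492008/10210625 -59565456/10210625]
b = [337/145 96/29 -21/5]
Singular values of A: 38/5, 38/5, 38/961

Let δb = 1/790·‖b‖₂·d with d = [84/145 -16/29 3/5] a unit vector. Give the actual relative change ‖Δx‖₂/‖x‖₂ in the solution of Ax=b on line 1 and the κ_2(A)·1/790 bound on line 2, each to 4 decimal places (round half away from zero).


from the listed singular values, σ₁ = 38/5, σ_n = 38/961
κ_2(A) = (38/5) / (38/961) = 192.2000
worst-case relative error ≤ 192.2000 × 1/790 = 0.2433
solve Ax = b  →  x = [-66.6950 -34.8310 -9.7479]
2-norm of b is 5.8310; of x, 75.8713
Δx = A⁻¹·δb where δb = 1/790·5.8310·d; ‖Δx‖ = 0.1867
relative error = 0.0025
realised/bound (from unrounded values) ≈ 0.0101

0.0025
0.2433


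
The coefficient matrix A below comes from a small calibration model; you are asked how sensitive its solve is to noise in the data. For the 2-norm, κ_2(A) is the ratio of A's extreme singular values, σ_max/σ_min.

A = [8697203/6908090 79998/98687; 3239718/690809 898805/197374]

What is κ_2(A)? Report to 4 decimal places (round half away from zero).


AᵀA = [669374546089/28388880100 4537517112/202777715; 4537517112/202777715 495805561/23174596]; tr = 759058477/16878050, det = 20151121/5400976
λ_max, λ_min = (759058477/16878050 ± √142979594039533476/71217142950625)/2 = 4489/100, 112225/1350244
so κ_2 = √((4489/100) / (112225/1350244)) = 23.2400

23.2400


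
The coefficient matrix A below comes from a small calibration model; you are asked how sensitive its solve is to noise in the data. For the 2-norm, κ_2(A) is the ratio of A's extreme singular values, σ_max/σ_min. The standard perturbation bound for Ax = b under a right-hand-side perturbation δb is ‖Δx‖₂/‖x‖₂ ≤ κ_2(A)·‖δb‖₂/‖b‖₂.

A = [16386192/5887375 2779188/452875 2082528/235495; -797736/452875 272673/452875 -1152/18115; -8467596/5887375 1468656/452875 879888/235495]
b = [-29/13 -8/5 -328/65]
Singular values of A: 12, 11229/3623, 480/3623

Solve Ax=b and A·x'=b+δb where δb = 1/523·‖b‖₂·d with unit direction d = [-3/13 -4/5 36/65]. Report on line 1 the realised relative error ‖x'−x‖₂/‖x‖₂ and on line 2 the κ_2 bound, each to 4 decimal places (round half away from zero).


σ_max = 12, σ_min = 480/3623
κ_2(A) = 12 / (480/3623) = 90.5750
κ_2(A)·‖δb‖/‖b‖ = 0.1732
solve Ax = b  →  x = [2.8737 5.2434 -4.7954]
‖b‖₂ = 5.7446 and ‖x‖₂ = 7.6647
δb = ε·‖b‖·d = [-0.0025 -0.0088 0.0061]; solving A·Δx = δb gives ‖Δx‖ = 0.0829
relative error = 0.0108
tightness: 0.0108 against a bound of 0.1732 (unrounded ratio ≈ 0.0625)

0.0108
0.1732


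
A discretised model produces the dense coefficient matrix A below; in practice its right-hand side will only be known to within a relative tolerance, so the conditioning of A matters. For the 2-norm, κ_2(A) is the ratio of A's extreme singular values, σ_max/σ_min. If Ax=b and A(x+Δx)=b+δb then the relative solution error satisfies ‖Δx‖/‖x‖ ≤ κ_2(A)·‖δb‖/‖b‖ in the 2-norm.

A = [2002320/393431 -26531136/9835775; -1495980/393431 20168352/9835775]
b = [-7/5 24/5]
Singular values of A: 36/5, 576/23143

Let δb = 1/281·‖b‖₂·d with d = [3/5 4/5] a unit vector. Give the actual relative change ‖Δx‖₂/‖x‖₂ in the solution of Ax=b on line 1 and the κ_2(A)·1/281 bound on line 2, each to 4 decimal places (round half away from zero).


from the listed singular values, σ₁ = 36/5, σ_n = 576/23143
κ_2(A) = (36/5) / (576/23143) = 289.2875
perturbation bound = 289.2875·1/281 = 1.0295
solve Ax = b  →  x = [56.2328 106.6171]
‖b‖₂ = 5.0000 and ‖x‖₂ = 120.5377
Δx = A⁻¹·δb where δb = 1/281·5.0000·d; ‖Δx‖ = 0.7149
dividing the unrounded norms, ‖Δx‖/‖x‖ = 0.0059
tightness: 0.0059 against a bound of 1.0295 (unrounded ratio ≈ 0.0058)

0.0059
1.0295


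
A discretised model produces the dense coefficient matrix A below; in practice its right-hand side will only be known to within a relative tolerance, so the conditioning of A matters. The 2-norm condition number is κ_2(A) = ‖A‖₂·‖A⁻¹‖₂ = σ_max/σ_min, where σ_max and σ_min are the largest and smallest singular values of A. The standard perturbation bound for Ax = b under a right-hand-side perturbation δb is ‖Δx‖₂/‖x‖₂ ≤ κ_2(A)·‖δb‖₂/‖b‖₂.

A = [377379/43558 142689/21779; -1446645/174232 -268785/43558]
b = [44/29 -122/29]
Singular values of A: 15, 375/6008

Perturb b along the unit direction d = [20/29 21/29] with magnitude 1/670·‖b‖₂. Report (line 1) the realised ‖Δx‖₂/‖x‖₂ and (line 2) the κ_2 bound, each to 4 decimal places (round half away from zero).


0.0033
0.3587

from the listed singular values, σ₁ = 15, σ_n = 375/6008
condition number: 15 ÷ (375/6008) = 240.3200
perturbation bound = 240.3200·1/670 = 0.3587
solve Ax = b  →  x = [19.4389 -25.4741]
‖b‖₂ = 4.4721 and ‖x‖₂ = 32.0438
δb = ε·‖b‖·d = [0.0046 0.0048]; solving A·Δx = δb gives ‖Δx‖ = 0.1069
realised ‖Δx‖/‖x‖ = 0.0033
tightness: 0.0033 against a bound of 0.3587 (unrounded ratio ≈ 0.0093)


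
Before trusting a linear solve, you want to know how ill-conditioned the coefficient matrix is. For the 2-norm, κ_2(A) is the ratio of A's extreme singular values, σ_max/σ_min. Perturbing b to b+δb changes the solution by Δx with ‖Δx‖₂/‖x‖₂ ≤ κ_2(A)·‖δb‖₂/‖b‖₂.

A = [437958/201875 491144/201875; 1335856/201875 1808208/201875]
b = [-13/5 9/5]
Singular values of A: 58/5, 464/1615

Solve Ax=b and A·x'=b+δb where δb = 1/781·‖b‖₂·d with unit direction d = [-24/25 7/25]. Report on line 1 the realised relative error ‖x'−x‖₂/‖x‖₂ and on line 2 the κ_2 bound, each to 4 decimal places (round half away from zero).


from the listed singular values, σ₁ = 58/5, σ_n = 464/1615
κ = σ_max/σ_min = (58/5)/(464/1615) = 40.3750
κ_2(A)·‖δb‖/‖b‖ = 0.0517
solve Ax = b  →  x = [-8.3017 6.3341]
2-norm of b is 3.1623; of x, 10.4422
Δx = A⁻¹·δb where δb = 1/781·3.1623·d; ‖Δx‖ = 0.0141
relative error = 0.0013
so the bound overstates the realised error by a factor of ≈ 38.3044 (computed from the unrounded values)

0.0013
0.0517


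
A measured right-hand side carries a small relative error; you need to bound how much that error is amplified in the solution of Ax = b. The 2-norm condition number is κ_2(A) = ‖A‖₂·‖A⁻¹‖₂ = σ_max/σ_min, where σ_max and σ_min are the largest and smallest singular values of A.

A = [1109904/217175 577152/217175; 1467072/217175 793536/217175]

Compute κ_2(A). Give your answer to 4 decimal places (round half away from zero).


127.7500

form AᵀA = [135367485696/1886599225 2887612416/75463969; 2887612416/75463969 38512152576/1886599225] with trace 601659648/6528025 and determinant 84934656/163200625
λ_max, λ_min = (601659648/6528025 ± √14476224765689856/1704604416025)/2 = 2304/25, 36864/6528025
κ = σ_max/σ_min = (48/5)/(192/2555) = 127.7500


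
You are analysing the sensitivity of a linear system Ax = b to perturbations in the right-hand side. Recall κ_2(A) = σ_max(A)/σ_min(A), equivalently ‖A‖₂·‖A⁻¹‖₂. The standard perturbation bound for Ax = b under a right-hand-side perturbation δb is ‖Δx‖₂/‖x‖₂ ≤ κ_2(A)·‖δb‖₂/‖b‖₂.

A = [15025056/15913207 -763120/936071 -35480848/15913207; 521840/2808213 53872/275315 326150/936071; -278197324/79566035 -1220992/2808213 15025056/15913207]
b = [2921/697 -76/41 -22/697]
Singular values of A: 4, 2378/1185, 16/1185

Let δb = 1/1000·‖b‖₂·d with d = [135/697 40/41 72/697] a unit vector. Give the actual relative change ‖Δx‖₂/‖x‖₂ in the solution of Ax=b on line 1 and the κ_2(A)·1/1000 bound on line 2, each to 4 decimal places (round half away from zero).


from the listed singular values, σ₁ = 4, σ_n = 16/1185
κ_2(A) = 4 / (16/1185) = 296.2500
bound on ‖Δx‖/‖x‖: κ·ε = 296.2500·1/1000 = 0.2963
solve Ax = b  →  x = [-16.7879 64.4113 -32.5397]
‖b‖₂ = 4.5826 and ‖x‖₂ = 74.0910
δb = ε·‖b‖·d = [0.0009 0.0045 0.0005]; solving A·Δx = δb gives ‖Δx‖ = 0.3394
realised ‖Δx‖/‖x‖ = 0.0046
so the bound overstates the realised error by a factor of ≈ 64.6719 (computed from the unrounded values)

0.0046
0.2963


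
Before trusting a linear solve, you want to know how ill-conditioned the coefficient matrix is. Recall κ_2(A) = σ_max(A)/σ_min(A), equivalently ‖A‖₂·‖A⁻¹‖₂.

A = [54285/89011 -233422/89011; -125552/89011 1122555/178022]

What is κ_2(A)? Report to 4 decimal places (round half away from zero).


334.0000

form AᵀA = [110711041/46881409 -491957550/46881409; -491957550/46881409 8745994369/187525636] with trace 5466293/111556 and determinant 2401/111556
solving λ² − 5466293/111556·λ + 2401/111556 = 0 gives λ = 49, 49/111556
σ_max=√49=7, σ_min=√(49/111556)=(7/334) → κ = 334.0000


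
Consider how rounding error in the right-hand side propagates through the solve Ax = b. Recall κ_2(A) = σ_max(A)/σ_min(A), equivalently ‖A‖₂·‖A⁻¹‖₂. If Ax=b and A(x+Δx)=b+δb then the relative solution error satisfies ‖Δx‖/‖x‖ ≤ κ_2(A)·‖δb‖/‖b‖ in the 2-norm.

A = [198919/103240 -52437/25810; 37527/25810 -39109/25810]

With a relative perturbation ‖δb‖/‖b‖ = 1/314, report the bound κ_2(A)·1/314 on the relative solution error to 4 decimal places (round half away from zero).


AᵀA = [2484047209/426339904 -652051575/106584976; -652051575/106584976 85583057/13323122]; tr = 6210113/506944, det = 2401/2027776
char-poly roots: 49/4 and 49/506944
σ_max=√(49/4)=(7/2), σ_min=√(49/506944)=(7/712) → κ = 356.0000
bound on ‖Δx‖/‖x‖: κ·ε = 356.0000·1/314 = 1.1338

1.1338


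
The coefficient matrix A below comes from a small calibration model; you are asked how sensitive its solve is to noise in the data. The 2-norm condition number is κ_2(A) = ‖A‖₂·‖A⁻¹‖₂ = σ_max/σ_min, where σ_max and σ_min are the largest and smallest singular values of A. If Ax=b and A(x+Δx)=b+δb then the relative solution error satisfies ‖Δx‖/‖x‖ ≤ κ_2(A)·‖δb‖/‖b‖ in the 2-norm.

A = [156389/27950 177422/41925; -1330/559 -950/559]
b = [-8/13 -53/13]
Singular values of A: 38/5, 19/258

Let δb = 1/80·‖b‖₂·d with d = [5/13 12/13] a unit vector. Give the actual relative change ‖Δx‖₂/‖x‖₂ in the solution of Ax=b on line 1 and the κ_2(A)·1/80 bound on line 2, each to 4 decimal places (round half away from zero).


σ_max = 38/5, σ_min = 19/258
κ_2(A) = (38/5) / (19/258) = 103.2000
perturbation bound = 103.2000·1/80 = 1.2900
solve Ax = b  →  x = [32.6947 -43.3737]
‖b‖₂ = 4.1231 and ‖x‖₂ = 54.3159
Δx = A⁻¹·δb where δb = 1/80·4.1231·d; ‖Δx‖ = 0.6998
dividing the unrounded norms, ‖Δx‖/‖x‖ = 0.0129
tightness: 0.0129 against a bound of 1.2900 (unrounded ratio ≈ 0.0100)

0.0129
1.2900


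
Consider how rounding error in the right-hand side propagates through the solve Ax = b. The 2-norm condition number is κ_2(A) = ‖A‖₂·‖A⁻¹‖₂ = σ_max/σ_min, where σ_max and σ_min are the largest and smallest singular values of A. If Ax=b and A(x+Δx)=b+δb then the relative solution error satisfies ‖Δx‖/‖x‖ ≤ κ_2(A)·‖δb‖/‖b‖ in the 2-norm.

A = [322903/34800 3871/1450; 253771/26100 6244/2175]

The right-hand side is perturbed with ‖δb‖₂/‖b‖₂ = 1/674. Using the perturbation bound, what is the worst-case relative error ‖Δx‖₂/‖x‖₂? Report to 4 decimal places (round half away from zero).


0.4273

AᵀA = [2341013857/12960000 28449449/540000; 28449449/540000 345793/22500]; tr = 4064305/20736, det = 2401/5184
λ_max, λ_min = (4064305/20736 ± √16517778538849/429981696)/2 = 196, 49/20736
σ_max=√196=14, σ_min=√(49/20736)=(7/144) → κ = 288.0000
perturbation bound = 288.0000·1/674 = 0.4273


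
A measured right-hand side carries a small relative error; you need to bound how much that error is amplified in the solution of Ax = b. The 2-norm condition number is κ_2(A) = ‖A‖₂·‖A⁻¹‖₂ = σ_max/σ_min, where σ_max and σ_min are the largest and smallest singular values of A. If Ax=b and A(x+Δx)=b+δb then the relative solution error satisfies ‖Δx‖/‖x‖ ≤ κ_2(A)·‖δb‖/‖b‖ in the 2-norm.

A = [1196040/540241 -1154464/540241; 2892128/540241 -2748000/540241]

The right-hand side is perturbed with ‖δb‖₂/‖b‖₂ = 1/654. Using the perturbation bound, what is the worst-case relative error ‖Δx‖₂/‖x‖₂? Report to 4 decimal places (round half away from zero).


0.5478

AᵀA = [57958083136/1726984249 -55197354240/1726984249; -55197354240/1726984249 52569769984/1726984249]; tr = 131424320/2053489, det = 65536/2053489
λ_max, λ_min = (131424320/2053489 ± √17271813577641984/4216817073121)/2 = 64, 1024/2053489
σ_max=√64=8, σ_min=√(1024/2053489)=(32/1433) → κ = 358.2500
perturbation bound = 358.2500·1/654 = 0.5478


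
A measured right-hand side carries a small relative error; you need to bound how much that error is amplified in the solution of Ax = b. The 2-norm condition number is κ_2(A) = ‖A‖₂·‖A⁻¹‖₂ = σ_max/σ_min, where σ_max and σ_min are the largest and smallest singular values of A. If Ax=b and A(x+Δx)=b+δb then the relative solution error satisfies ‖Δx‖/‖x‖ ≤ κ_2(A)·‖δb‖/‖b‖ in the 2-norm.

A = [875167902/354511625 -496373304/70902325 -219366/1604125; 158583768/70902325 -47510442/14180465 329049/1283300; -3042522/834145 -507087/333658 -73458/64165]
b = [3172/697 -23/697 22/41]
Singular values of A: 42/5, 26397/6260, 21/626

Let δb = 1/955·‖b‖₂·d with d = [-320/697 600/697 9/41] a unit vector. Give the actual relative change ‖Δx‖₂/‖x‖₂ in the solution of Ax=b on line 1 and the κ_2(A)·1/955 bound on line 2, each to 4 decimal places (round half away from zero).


largest singular value 42/5, smallest 21/626
κ = σ_max/σ_min = (42/5)/(21/626) = 250.4000
perturbation bound = 250.4000·1/955 = 0.2622
solve Ax = b  →  x = [15.3822 5.8934 -57.3007]
‖b‖ = 4.5826, ‖x‖ = 59.6214
Δx = A⁻¹·δb where δb = 1/955·4.5826·d; ‖Δx‖ = 0.1430
dividing the unrounded norms, ‖Δx‖/‖x‖ = 0.0024
realised/bound (from unrounded values) ≈ 0.0092

0.0024
0.2622


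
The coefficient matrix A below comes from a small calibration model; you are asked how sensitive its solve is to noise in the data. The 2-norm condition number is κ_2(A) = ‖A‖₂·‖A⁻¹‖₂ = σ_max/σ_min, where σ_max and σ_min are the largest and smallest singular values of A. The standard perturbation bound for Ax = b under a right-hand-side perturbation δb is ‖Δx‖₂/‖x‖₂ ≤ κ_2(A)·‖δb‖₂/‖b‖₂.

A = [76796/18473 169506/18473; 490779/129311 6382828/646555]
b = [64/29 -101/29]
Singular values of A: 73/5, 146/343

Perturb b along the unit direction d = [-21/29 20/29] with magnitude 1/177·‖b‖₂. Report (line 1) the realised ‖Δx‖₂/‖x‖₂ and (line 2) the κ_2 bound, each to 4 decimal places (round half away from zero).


σ_max = 73/5, σ_min = 146/343
condition number: (73/5) ÷ (146/343) = 34.3000
κ_2(A)·‖δb‖/‖b‖ = 0.1938
solve Ax = b  →  x = [8.6481 -3.6776]
2-norm of b is 4.1231; of x, 9.3975
re-solving with b+δb shifts x by Δx of norm 0.0547
realised ‖Δx‖/‖x‖ = 0.0058
realised/bound (from unrounded values) ≈ 0.0301

0.0058
0.1938


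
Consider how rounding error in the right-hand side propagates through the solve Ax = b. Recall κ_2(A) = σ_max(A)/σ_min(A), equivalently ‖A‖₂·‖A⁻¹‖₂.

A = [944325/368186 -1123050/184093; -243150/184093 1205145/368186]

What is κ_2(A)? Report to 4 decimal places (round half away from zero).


166.6000

AᵀA = [3903935625/469068964 -2341791000/117267241; -2341791000/117267241 22482144225/469068964]; tr = 78065325/1387778, det = 1265625/11102224
eigenvalues of AᵀA: λ = (tr ± √(tr²−4·det))/2 = 225/4, 5625/2775556
σ_max=√(225/4)=(15/2), σ_min=√(5625/2775556)=(75/1666) → κ = 166.6000


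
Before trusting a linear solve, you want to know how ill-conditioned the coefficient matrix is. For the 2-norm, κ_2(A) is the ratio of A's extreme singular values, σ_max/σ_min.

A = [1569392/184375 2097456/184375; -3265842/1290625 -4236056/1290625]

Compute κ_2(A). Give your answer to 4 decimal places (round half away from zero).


AᵀA = [210163672324/2665140625 280206547632/2665140625; 280206547632/2665140625 373617491776/2665140625]; tr = 23351246564/106605625, det = 1919140864/2665140625
solving λ² − 23351246564/106605625·λ + 1919140864/2665140625 = 0 gives λ = 5476/25, 350464/106605625
κ = σ_max/σ_min = (74/5)/(592/10325) = 258.1250

258.1250


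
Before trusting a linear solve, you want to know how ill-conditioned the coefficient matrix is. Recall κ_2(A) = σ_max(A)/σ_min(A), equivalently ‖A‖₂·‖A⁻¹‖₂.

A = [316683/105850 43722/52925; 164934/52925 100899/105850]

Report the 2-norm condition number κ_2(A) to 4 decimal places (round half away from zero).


73.0000

M = AᵀA = [248633793/13322500 18125856/3330625; 18125856/3330625 21197457/13322500]. tr(M)=215865/10658, det(M)=6561/85264
char-poly roots: 81/4 and 81/21316
κ = σ_max/σ_min = (9/2)/(9/146) = 73.0000


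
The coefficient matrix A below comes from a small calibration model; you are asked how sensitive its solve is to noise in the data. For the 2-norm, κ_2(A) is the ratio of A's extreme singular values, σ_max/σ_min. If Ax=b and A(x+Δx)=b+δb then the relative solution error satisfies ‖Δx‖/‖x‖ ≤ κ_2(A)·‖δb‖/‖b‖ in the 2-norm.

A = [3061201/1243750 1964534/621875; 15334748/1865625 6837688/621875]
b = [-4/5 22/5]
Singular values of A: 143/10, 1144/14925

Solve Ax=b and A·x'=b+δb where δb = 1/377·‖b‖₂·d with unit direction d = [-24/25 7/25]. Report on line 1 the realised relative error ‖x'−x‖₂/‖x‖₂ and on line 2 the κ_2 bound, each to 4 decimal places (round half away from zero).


0.0059
0.4949

σ_max = 143/10, σ_min = 1144/14925
κ = σ_max/σ_min = (143/10)/(1144/14925) = 186.5625
κ_2(A)·‖δb‖/‖b‖ = 0.4949
solve Ax = b  →  x = [-20.7063 15.8794]
‖b‖ = 4.4721, ‖x‖ = 26.0942
re-solving with b+δb shifts x by Δx of norm 0.1548
dividing the unrounded norms, ‖Δx‖/‖x‖ = 0.0059
realised/bound (from unrounded values) ≈ 0.0120


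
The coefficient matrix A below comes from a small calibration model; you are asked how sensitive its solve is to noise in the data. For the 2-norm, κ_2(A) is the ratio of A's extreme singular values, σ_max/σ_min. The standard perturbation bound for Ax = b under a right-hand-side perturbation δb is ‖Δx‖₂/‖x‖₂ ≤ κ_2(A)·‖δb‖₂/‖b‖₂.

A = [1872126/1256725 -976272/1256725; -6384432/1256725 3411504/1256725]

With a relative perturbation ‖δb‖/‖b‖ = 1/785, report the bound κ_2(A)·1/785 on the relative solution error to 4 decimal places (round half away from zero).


0.4709

AᵀA = [70825324356/2526972361 -37773151200/2526972361; -37773151200/2526972361 20146346496/2526972361]; tr = 314780868/8743849, det = 82944/8743849
λ_max, λ_min = (314780868/8743849 ± √99084093859587600/76454895334801)/2 = 36, 2304/8743849
κ = σ_max/σ_min = 6/(48/2957) = 369.6250
κ_2(A)·‖δb‖/‖b‖ = 0.4709


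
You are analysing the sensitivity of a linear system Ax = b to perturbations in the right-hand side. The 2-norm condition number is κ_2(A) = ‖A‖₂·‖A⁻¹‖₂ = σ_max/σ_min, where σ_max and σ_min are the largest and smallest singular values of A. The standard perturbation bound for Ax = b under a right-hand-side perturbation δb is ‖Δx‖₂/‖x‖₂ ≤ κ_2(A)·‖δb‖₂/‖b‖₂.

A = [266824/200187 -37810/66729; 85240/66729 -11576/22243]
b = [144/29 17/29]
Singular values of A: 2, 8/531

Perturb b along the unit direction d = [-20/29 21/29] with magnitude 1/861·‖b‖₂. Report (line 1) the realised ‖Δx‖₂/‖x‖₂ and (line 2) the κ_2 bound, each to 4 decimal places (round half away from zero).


0.0019
0.1542

from the listed singular values, σ₁ = 2, σ_n = 8/531
condition number: 2 ÷ (8/531) = 132.7500
κ_2(A)·‖δb‖/‖b‖ = 0.1542
solve Ax = b  →  x = [-74.7404 -184.5769]
‖b‖ = 5.0000, ‖x‖ = 199.1350
with δb = [-0.0040 0.0042], A·Δx = δb → ‖Δx‖ = 0.3855
realised ‖Δx‖/‖x‖ = 0.0019
realised/bound (from unrounded values) ≈ 0.0126


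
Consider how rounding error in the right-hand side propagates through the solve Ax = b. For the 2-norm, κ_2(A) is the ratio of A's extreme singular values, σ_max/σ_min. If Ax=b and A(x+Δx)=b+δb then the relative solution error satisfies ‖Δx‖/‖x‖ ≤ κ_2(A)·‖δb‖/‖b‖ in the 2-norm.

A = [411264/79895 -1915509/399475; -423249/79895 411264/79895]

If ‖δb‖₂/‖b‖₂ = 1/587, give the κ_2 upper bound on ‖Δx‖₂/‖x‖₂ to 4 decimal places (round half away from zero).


M = AᵀA = [414123417/7590025 -1971599616/37950125; -1971599616/37950125 9390757041/189750625]. tr(M)=23476626/225625, det(M)=6765201/5640625
eigenvalues of AᵀA: λ = (tr ± √(tr²−4·det))/2 = 2601/25, 2601/225625
σ_max=√(2601/25)=(51/5), σ_min=√(2601/225625)=(51/475) → κ = 95.0000
perturbation bound = 95.0000·1/587 = 0.1618

0.1618


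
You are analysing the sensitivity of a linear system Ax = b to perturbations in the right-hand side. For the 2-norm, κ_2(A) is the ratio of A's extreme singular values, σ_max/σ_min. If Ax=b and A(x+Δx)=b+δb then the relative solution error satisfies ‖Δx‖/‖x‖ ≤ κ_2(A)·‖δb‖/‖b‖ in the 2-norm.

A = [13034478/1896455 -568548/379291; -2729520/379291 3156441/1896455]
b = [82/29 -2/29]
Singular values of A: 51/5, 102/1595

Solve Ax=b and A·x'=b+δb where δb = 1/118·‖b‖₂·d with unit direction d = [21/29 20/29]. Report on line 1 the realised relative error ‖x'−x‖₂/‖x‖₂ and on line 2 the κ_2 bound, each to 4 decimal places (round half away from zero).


from the listed singular values, σ₁ = 51/5, σ_n = 102/1595
condition number: (51/5) ÷ (102/1595) = 159.5000
worst-case relative error ≤ 159.5000 × 1/118 = 1.3517
solve Ax = b  →  x = [7.0564 30.4687]
2-norm of b is 2.8284; of x, 31.2751
with δb = [0.0174 0.0165], A·Δx = δb → ‖Δx‖ = 0.3748
realised ‖Δx‖/‖x‖ = 0.0120
so the bound overstates the realised error by a factor of ≈ 112.7857 (computed from the unrounded values)

0.0120
1.3517


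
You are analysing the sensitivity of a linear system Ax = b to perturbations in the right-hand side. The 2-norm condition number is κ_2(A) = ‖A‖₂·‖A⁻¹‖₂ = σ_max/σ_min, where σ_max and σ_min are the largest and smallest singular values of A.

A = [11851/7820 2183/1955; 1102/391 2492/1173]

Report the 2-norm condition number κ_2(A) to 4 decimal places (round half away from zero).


220.8000

M = AᵀA = [2166809/211600 1218791/158700; 1218791/158700 685609/119025]. tr(M)=1218841/76176, det(M)=25/4761
solving λ² − 1218841/76176·λ + 25/4761 = 0 gives λ = 16, 25/76176
σ_max=√16=4, σ_min=√(25/76176)=(5/276) → κ = 220.8000


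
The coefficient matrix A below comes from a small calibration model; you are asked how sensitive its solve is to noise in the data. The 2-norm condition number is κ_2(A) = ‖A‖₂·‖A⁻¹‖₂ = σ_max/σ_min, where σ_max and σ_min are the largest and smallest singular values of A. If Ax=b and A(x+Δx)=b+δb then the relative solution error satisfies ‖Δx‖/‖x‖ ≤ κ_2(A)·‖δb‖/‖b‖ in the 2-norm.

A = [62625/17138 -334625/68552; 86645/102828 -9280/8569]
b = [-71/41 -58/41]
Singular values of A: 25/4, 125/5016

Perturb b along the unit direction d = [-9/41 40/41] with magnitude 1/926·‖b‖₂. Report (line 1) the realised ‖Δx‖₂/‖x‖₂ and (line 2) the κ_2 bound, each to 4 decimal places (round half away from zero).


largest singular value 25/4, smallest 125/5016
κ = σ_max/σ_min = (25/4)/(125/5016) = 250.8000
worst-case relative error ≤ 250.8000 × 1/926 = 0.2708
solve Ax = b  →  x = [-32.2944 -23.8208]
2-norm of b is 2.2361; of x, 40.1293
with δb = [-0.0005 0.0024], A·Δx = δb → ‖Δx‖ = 0.0969
dividing the unrounded norms, ‖Δx‖/‖x‖ = 0.0024
tightness: 0.0024 against a bound of 0.2708 (unrounded ratio ≈ 0.0089)

0.0024
0.2708


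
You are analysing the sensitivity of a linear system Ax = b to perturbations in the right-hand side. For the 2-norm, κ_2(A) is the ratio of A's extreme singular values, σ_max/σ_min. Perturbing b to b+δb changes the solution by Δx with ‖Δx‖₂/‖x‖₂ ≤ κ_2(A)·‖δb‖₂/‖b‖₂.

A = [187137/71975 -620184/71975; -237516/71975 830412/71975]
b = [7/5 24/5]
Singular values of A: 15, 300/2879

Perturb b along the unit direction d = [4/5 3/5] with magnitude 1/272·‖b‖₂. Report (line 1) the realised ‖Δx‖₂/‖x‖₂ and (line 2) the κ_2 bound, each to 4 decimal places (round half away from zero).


from the listed singular values, σ₁ = 15, σ_n = 300/2879
κ_2(A) = 15 / (300/2879) = 143.9500
κ_2(A)·‖δb‖/‖b‖ = 0.5292
solve Ax = b  →  x = [36.7952 10.9403]
2-norm of b is 5.0000; of x, 38.3872
Δx = A⁻¹·δb where δb = 1/272·5.0000·d; ‖Δx‖ = 0.1764
dividing the unrounded norms, ‖Δx‖/‖x‖ = 0.0046
realised/bound (from unrounded values) ≈ 0.0087

0.0046
0.5292


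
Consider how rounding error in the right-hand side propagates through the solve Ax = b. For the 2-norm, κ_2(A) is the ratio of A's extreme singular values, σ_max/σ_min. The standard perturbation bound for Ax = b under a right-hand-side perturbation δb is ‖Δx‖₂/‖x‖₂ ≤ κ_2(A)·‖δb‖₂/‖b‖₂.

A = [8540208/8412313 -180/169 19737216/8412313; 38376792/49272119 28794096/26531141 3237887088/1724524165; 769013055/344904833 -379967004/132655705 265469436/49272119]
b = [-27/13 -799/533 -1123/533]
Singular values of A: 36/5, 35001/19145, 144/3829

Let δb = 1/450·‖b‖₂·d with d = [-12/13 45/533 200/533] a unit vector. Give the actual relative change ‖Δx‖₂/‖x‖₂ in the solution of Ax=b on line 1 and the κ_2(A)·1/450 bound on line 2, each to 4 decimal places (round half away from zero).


0.0074
0.4254

largest singular value 36/5, smallest 144/3829
κ = σ_max/σ_min = (36/5)/(144/3829) = 191.4500
perturbation bound = 191.4500·1/450 = 0.4254
solve Ax = b  →  x = [-24.7737 -0.3447 9.6778]
‖b‖₂ = 3.3166 and ‖x‖₂ = 26.5992
Δx = A⁻¹·δb where δb = 1/450·3.3166·d; ‖Δx‖ = 0.1960
realised ‖Δx‖/‖x‖ = 0.0074
realised/bound (from unrounded values) ≈ 0.0173


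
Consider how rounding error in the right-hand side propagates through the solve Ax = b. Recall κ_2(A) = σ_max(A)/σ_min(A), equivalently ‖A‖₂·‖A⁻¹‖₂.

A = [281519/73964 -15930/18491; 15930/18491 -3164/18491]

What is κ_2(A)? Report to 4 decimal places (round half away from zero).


AᵀA = [49561681/3254416 -1393875/406802; -1393875/406802 156916/203401]; tr = 30977/1936, det = 1/121
solving λ² − 30977/1936·λ + 1/121 = 0 gives λ = 16, 1/1936
σ_max=√16=4, σ_min=√(1/1936)=(1/44) → κ = 176.0000

176.0000


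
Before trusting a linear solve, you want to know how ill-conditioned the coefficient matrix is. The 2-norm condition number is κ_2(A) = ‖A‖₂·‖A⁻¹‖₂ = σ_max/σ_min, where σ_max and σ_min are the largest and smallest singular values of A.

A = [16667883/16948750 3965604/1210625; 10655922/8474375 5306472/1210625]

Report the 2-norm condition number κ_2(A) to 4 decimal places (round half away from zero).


M = AᵀA = [29280520735281/11490405062500 3583778539014/410371609375; 3583778539014/410371609375 1755386406864/58624515625]. tr(M)=597338010369/18384648100, det(M)=168896016/4596162025
λ_max, λ_min = (597338010369/18384648100 ± √356763017130481120002561/337995285760833610000)/2 = 3249/100, 207936/183846481
κ_2(A) = √(λ_max/λ_min) = √((3249/100) / (207936/183846481)) = 169.4875

169.4875
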